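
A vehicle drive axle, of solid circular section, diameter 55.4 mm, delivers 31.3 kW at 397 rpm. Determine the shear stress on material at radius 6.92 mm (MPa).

ω = 2π·397/60 = 41.57 rad/s, so T = P/ω = 31.3×10³ / 41.57 = 752.9 N·m.
J = πd⁴/32 = π(0.0554)⁴/32 = 9.248×10^-7 m⁴.
Shear stress varies linearly with radius: τ = T·r/J = 752.9 × 0.00692 / 9.248×10^-7 = 5.634×10^6 Pa.

5.63 MPa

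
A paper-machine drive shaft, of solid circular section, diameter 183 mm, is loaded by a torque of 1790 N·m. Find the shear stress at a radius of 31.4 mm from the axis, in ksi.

0.0740 ksi

J = πd⁴/32 = π(0.183)⁴/32 = 1.101×10^-4 m⁴.
Shear stress varies linearly with radius: τ = T·r/J = 1790 × 0.0314 / 1.101×10^-4 = 5.105×10^5 Pa.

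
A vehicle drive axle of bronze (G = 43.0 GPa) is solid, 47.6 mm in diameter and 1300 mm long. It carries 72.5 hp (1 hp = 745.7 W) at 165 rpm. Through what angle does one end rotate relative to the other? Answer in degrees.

ω = 2π·165/60 = 17.28 rad/s, so T = P/ω = 72.5×745.7 / 17.28 = 3129 N·m.
J = πd⁴/32 = π(0.0476)⁴/32 = 5.040×10^-7 m⁴.
θ = T·L/(G·J) = 3129 × 1.30 / (43.0×10⁹ × 5.040×10^-7) = 0.1877 rad.

10.8°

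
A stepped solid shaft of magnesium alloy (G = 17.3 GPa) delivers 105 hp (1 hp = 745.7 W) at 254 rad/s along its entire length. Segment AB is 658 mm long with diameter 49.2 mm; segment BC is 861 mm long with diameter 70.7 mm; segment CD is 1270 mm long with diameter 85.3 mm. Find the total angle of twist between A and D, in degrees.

ω = 254 rad/s, so T = P/ω = 105×745.7 / 254.0 = 308.3 N·m.
J_AB = π(0.0492)⁴/32 = 5.75×10^-7 m⁴; J_BC = π(0.0707)⁴/32 = 2.45×10^-6 m⁴; J_CD = π(0.0853)⁴/32 = 5.20×10^-6 m⁴.
θ = (T/G)·Σ L_i/J_i = (308.3/17.3×10⁹)·(0.658/5.75×10^-7 + 0.861/2.45×10^-6 + 1.27/5.20×10^-6) = 0.03099 rad.

1.78°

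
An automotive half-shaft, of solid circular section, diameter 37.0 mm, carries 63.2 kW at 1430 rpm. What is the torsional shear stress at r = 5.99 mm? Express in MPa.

ω = 2π·1430/60 = 149.7 rad/s, so T = P/ω = 63.2×10³ / 149.7 = 422.0 N·m.
J = πd⁴/32 = π(0.0370)⁴/32 = 1.840×10^-7 m⁴.
Shear stress varies linearly with radius: τ = T·r/J = 422.0 × 0.00599 / 1.840×10^-7 = 1.374×10^7 Pa.

13.7 MPa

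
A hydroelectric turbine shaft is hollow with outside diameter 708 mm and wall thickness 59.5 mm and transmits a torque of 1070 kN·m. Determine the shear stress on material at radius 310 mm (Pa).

2.58e7 Pa

J = π(d_o⁴ − d_i⁴)/32 = π(0.708⁴ − 0.589⁴)/32 = 0.01285 m⁴.
Shear stress varies linearly with radius: τ = T·r/J = 1.070e6 × 0.310 / 0.01285 = 2.581×10^7 Pa.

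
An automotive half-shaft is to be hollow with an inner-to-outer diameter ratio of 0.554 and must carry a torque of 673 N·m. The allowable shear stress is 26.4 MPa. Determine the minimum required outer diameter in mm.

52.3 mm

For a hollow shaft with d_i/d_o = 0.554: τ_max = 16T/(π d_o³ (1−k⁴)), so d_o = [16T/(π τ_allow (1−k⁴))]^(1/3) = [16·673.0/(π·2.64×10^7·0.9058)]^(1/3) = 0.05233 m.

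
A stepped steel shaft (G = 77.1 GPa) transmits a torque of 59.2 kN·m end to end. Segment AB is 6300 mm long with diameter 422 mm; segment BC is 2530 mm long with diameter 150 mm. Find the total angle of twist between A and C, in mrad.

J_AB = π(0.422)⁴/32 = 3.11×10^-3 m⁴; J_BC = π(0.150)⁴/32 = 4.97×10^-5 m⁴.
θ = (T/G)·Σ L_i/J_i = (59200/77.1×10⁹)·(6.30/3.11×10^-3 + 2.53/4.97×10^-5) = 0.04064 rad.

40.6 mrad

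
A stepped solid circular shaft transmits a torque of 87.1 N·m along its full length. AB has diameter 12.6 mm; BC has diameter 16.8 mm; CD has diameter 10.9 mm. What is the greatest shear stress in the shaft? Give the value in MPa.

343 MPa

Under the same torque, τ_max = 16T/(πd³) is largest where d is smallest — segment CD (d = 10.9 mm).
τ_max = 16·87.10/(π·(0.0109)³) = 3.425×10^8 Pa.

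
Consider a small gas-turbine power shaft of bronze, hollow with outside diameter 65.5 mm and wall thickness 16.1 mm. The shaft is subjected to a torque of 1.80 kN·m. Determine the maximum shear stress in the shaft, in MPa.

J = π(d_o⁴ − d_i⁴)/32 = π(0.0655⁴ − 0.0333⁴)/32 = 1.686×10^-6 m⁴.
τ_max = T·r/J = 1800 × 0.0328 / 1.686×10^-6 = 3.496×10^7 Pa.

35.0 MPa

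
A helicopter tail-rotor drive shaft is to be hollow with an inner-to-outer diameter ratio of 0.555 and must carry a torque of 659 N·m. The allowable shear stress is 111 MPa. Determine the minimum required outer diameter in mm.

32.2 mm

For a hollow shaft with d_i/d_o = 0.555: τ_max = 16T/(π d_o³ (1−k⁴)), so d_o = [16T/(π τ_allow (1−k⁴))]^(1/3) = [16·659.0/(π·1.11×10^8·0.9051)]^(1/3) = 0.03221 m.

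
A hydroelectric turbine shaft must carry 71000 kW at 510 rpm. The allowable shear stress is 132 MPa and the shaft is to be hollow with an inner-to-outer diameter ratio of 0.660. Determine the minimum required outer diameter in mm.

ω = 2π·510/60 = 53.41 rad/s, so T = P/ω = 71000×10³ / 53.41 = 1.329e6 N·m.
For a hollow shaft with d_i/d_o = 0.660: τ_max = 16T/(π d_o³ (1−k⁴)), so d_o = [16T/(π τ_allow (1−k⁴))]^(1/3) = [16·1.329e6/(π·1.32×10^8·0.8103)]^(1/3) = 0.3985 m.

399 mm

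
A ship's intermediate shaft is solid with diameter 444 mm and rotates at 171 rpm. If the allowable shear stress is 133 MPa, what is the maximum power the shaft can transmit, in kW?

40900 kW

J = πd⁴/32 = π(0.444)⁴/32 = 3.815×10^-3 m⁴.
T_max = τ_allow·J/r = 1.33×10^8 × 3.815×10^-3 / 0.222 = 2.286e6 N·m.
ω = 2π·171/60 = 17.91 rad/s, so P_max = T_max·ω = 4.093×10^7 W.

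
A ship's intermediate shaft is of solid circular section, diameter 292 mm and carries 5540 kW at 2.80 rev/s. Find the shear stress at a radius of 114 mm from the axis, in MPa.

ω = 2π·2.80 = 17.59 rad/s, so T = P/ω = 5540×10³ / 17.59 = 314900 N·m.
J = πd⁴/32 = π(0.292)⁴/32 = 7.137×10^-4 m⁴.
Shear stress varies linearly with radius: τ = T·r/J = 314900 × 0.114 / 7.137×10^-4 = 5.030×10^7 Pa.

50.3 MPa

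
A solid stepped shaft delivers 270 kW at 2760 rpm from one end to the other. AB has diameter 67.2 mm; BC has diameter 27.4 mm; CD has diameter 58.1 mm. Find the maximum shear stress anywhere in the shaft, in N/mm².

ω = 2π·2760/60 = 289.0 rad/s, so T = P/ω = 270×10³ / 289.0 = 934.2 N·m.
Under the same torque, τ_max = 16T/(πd³) is largest where d is smallest — segment BC (d = 27.4 mm).
τ_max = 16·934.2/(π·(0.0274)³) = 2.313×10^8 Pa.

231 N/mm²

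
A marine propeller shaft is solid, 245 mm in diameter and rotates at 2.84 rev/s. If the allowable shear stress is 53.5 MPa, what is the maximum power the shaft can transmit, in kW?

2760 kW

J = πd⁴/32 = π(0.245)⁴/32 = 3.537×10^-4 m⁴.
T_max = τ_allow·J/r = 5.35×10^7 × 3.537×10^-4 / 0.122 = 154500 N·m.
ω = 2π·2.84 = 17.84 rad/s, so P_max = T_max·ω = 2.757×10^6 W.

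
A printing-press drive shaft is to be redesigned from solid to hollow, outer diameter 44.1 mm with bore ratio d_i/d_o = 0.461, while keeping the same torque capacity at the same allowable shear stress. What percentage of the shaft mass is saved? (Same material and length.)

18.8 %

Equal τ_max and T ⇒ the solid shaft needs d_s³ = d_o³(1−k⁴), so d_s = 44.1·(1−0.461⁴)^(1/3) = 43.43 mm.
Area ratio A_h/A_s = d_o²(1−k²)/d_s² = (1−k²)/(1−k⁴)^(2/3) = 0.8121.
Mass saving = 1 − 0.8121 = 18.8 %.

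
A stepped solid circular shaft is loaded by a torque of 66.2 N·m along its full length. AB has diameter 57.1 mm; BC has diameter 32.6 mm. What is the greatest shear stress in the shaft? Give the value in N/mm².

Under the same torque, τ_max = 16T/(πd³) is largest where d is smallest — segment BC (d = 32.6 mm).
τ_max = 16·66.20/(π·(0.0326)³) = 9.731×10^6 Pa.

9.73 N/mm²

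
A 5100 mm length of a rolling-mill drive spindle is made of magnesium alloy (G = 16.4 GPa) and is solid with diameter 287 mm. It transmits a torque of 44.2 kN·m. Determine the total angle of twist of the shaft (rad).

J = πd⁴/32 = π(0.287)⁴/32 = 6.661×10^-4 m⁴.
θ = T·L/(G·J) = 44200 × 5.10 / (16.4×10⁹ × 6.661×10^-4) = 0.02064 rad.

0.0206 rad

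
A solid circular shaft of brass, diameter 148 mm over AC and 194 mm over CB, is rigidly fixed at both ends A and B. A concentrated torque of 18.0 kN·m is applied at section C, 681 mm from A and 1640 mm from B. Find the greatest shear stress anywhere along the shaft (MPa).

Compatibility: T_A·a/J_AC = T_B·b/J_CB with T_A + T_B = T₀.
J_AC = 4.71×10^-5 m⁴, J_CB = 1.39×10^-4 m⁴, so T_A = T₀·(J_AC/a)/((J_AC/a)+(J_CB/b)) = 8087 N·m, T_B = 9913 N·m.
τ in each portion: τ_AC = 1.27×10^7 Pa, τ_CB = 6.91×10^6 Pa; maximum is in AC.
τ_max = T_AC·r/J = 8087·0.0740/4.71×10^-5 = 1.270×10^7 Pa.

12.7 MPa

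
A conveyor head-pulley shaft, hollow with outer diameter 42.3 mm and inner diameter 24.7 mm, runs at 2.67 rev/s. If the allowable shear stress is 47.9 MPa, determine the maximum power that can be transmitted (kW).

J = π(d_o⁴ − d_i⁴)/32 = π(0.0423⁴ − 0.0247⁴)/32 = 2.778×10^-7 m⁴.
T_max = τ_allow·J/r = 4.79×10^7 × 2.778×10^-7 / 0.0211 = 629.1 N·m.
ω = 2π·2.67 = 16.78 rad/s, so P_max = T_max·ω = 1.055×10^4 W.

10.6 kW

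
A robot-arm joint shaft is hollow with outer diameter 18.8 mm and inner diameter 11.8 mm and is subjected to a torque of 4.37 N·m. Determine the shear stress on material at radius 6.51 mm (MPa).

J = π(d_o⁴ − d_i⁴)/32 = π(0.0188⁴ − 0.0118⁴)/32 = 1.036×10^-8 m⁴.
Shear stress varies linearly with radius: τ = T·r/J = 4.370 × 0.00651 / 1.036×10^-8 = 2.746×10^6 Pa.

2.75 MPa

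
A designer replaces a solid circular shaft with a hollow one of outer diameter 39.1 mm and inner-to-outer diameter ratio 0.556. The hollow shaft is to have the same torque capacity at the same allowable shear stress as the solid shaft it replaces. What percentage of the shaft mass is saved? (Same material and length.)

Equal τ_max and T ⇒ the solid shaft needs d_s³ = d_o³(1−k⁴), so d_s = 39.1·(1−0.556⁴)^(1/3) = 37.81 mm.
Area ratio A_h/A_s = d_o²(1−k²)/d_s² = (1−k²)/(1−k⁴)^(2/3) = 0.7387.
Mass saving = 1 − 0.7387 = 26.1 %.

26.1 %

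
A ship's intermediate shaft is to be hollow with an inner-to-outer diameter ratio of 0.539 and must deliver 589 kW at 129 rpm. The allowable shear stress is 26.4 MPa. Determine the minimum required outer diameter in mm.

ω = 2π·129/60 = 13.51 rad/s, so T = P/ω = 589×10³ / 13.51 = 43600 N·m.
For a hollow shaft with d_i/d_o = 0.539: τ_max = 16T/(π d_o³ (1−k⁴)), so d_o = [16T/(π τ_allow (1−k⁴))]^(1/3) = [16·43600/(π·2.64×10^7·0.9156)]^(1/3) = 0.2094 m.

209 mm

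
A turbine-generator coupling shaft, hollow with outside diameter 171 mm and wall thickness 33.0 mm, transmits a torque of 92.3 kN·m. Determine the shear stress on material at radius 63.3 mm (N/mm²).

81.1 N/mm²

J = π(d_o⁴ − d_i⁴)/32 = π(0.171⁴ − 0.105⁴)/32 = 7.201×10^-5 m⁴.
Shear stress varies linearly with radius: τ = T·r/J = 92300 × 0.0633 / 7.201×10^-5 = 8.114×10^7 Pa.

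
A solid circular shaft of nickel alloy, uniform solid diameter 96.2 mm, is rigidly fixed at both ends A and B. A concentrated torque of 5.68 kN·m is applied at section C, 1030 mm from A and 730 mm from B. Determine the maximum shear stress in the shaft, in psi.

With uniform GJ and both ends fixed, compatibility θ_AC = θ_CB gives T_A·a = T_B·b, together with T_A + T_B = T₀.
T_A = T₀·b/(a+b) = 5680·730/1760 = 2356 N·m; T_B = 3324 N·m.
τ in each portion: τ_AC = 1.35×10^7 Pa, τ_CB = 1.90×10^7 Pa; maximum is in CB.
τ_max = T_CB·r/J = 3324·0.0481/8.41×10^-6 = 1.902×10^7 Pa.

2760 psi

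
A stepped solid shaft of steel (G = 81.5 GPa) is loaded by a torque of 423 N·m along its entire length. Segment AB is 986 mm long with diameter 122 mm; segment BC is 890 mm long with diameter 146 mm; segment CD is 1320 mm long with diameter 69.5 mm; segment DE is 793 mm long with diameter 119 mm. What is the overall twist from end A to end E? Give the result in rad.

0.00354 rad

J_AB = π(0.122)⁴/32 = 2.17×10^-5 m⁴; J_BC = π(0.146)⁴/32 = 4.46×10^-5 m⁴; J_CD = π(0.0695)⁴/32 = 2.29×10^-6 m⁴; J_DE = π(0.119)⁴/32 = 1.97×10^-5 m⁴.
θ = (T/G)·Σ L_i/J_i = (423.0/81.5×10⁹)·(0.986/2.17×10^-5 + 0.890/4.46×10^-5 + 1.32/2.29×10^-6 + 0.793/1.97×10^-5) = 3.539×10^-3 rad.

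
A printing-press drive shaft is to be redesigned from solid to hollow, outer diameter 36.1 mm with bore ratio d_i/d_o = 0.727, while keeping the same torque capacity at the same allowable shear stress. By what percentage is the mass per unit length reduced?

41.3 %

Equal τ_max and T ⇒ the solid shaft needs d_s³ = d_o³(1−k⁴), so d_s = 36.1·(1−0.727⁴)^(1/3) = 32.37 mm.
Area ratio A_h/A_s = d_o²(1−k²)/d_s² = (1−k²)/(1−k⁴)^(2/3) = 0.5865.
Mass saving = 1 − 0.5865 = 41.3 %.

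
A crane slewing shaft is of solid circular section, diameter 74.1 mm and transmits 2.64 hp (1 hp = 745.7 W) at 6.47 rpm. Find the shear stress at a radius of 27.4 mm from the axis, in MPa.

ω = 2π·6.47/60 = 0.6775 rad/s, so T = P/ω = 2.64×745.7 / 0.6775 = 2906 N·m.
J = πd⁴/32 = π(0.0741)⁴/32 = 2.960×10^-6 m⁴.
Shear stress varies linearly with radius: τ = T·r/J = 2906 × 0.0274 / 2.960×10^-6 = 2.690×10^7 Pa.

26.9 MPa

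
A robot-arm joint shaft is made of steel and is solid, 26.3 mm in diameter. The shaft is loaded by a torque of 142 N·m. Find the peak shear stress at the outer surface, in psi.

J = πd⁴/32 = π(0.0263)⁴/32 = 4.697×10^-8 m⁴.
τ_max = T·r/J = 142.0 × 0.0132 / 4.697×10^-8 = 3.975×10^7 Pa.

5770 psi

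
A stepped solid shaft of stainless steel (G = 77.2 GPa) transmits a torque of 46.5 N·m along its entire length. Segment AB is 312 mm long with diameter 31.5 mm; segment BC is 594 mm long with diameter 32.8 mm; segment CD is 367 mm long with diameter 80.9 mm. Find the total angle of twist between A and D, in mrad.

5.15 mrad

J_AB = π(0.0315)⁴/32 = 9.67×10^-8 m⁴; J_BC = π(0.0328)⁴/32 = 1.14×10^-7 m⁴; J_CD = π(0.0809)⁴/32 = 4.21×10^-6 m⁴.
θ = (T/G)·Σ L_i/J_i = (46.50/77.2×10⁹)·(0.312/9.67×10^-8 + 0.594/1.14×10^-7 + 0.367/4.21×10^-6) = 5.145×10^-3 rad.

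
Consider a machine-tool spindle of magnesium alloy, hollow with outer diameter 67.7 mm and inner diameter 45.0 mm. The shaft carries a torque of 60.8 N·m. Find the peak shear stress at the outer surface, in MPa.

J = π(d_o⁴ − d_i⁴)/32 = π(0.0677⁴ − 0.0450⁴)/32 = 1.660×10^-6 m⁴.
τ_max = T·r/J = 60.80 × 0.0338 / 1.660×10^-6 = 1.240×10^6 Pa.

1.24 MPa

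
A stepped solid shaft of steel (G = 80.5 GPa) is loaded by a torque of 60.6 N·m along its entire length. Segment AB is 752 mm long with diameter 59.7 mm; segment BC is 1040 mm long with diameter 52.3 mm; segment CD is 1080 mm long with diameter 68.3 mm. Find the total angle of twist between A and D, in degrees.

0.109°

J_AB = π(0.0597)⁴/32 = 1.25×10^-6 m⁴; J_BC = π(0.0523)⁴/32 = 7.35×10^-7 m⁴; J_CD = π(0.0683)⁴/32 = 2.14×10^-6 m⁴.
θ = (T/G)·Σ L_i/J_i = (60.60/80.5×10⁹)·(0.752/1.25×10^-6 + 1.04/7.35×10^-7 + 1.08/2.14×10^-6) = 1.900×10^-3 rad.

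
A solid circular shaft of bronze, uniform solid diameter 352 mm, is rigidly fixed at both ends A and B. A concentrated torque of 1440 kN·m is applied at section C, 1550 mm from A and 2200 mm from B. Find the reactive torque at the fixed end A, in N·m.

With uniform GJ and both ends fixed, compatibility θ_AC = θ_CB gives T_A·a = T_B·b, together with T_A + T_B = T₀.
T_A = T₀·b/(a+b) = 1.440e6·2200/3750 = 844800 N·m; T_B = 595200 N·m.

845000 N·m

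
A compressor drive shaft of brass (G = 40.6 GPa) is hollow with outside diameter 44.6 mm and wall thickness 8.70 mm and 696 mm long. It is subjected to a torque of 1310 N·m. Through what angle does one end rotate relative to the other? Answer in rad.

0.0671 rad

J = π(d_o⁴ − d_i⁴)/32 = π(0.0446⁴ − 0.0272⁴)/32 = 3.347×10^-7 m⁴.
θ = T·L/(G·J) = 1310 × 0.696 / (40.6×10⁹ × 3.347×10^-7) = 0.06709 rad.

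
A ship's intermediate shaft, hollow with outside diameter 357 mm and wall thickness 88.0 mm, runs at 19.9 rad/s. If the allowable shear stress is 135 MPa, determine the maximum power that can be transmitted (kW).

22400 kW

J = π(d_o⁴ − d_i⁴)/32 = π(0.357⁴ − 0.181⁴)/32 = 1.489×10^-3 m⁴.
T_max = τ_allow·J/r = 1.35×10^8 × 1.489×10^-3 / 0.178 = 1.126e6 N·m.
ω = 19.9 rad/s, so P_max = T_max·ω = 2.241×10^7 W.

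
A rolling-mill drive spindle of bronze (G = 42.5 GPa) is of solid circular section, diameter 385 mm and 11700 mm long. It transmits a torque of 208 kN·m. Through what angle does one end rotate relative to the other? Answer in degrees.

1.52°

J = πd⁴/32 = π(0.385)⁴/32 = 2.157×10^-3 m⁴.
θ = T·L/(G·J) = 208000 × 11.7 / (42.5×10⁹ × 2.157×10^-3) = 0.02655 rad.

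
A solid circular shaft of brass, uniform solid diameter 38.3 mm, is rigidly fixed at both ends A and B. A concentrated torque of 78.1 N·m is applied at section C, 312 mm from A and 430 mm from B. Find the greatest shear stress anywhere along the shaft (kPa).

With uniform GJ and both ends fixed, compatibility θ_AC = θ_CB gives T_A·a = T_B·b, together with T_A + T_B = T₀.
T_A = T₀·b/(a+b) = 78.10·430/742.0 = 45.26 N·m; T_B = 32.84 N·m.
τ in each portion: τ_AC = 4.10×10^6 Pa, τ_CB = 2.98×10^6 Pa; maximum is in AC.
τ_max = T_AC·r/J = 45.26·0.0191/2.11×10^-7 = 4.103×10^6 Pa.

4100 kPa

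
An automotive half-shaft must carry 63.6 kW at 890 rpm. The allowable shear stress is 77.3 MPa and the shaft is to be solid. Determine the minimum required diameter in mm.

ω = 2π·890/60 = 93.20 rad/s, so T = P/ω = 63.6×10³ / 93.20 = 682.4 N·m.
For a solid shaft τ_max = 16T/(πd³), so d = (16T/(π τ_allow))^(1/3) = (16·682.4/(π·7.73×10^7))^(1/3) = 0.03556 m.

35.6 mm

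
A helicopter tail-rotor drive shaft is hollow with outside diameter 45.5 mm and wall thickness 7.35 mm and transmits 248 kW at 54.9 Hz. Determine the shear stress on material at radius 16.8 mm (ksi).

5.27 ksi

ω = 2π·54.9 = 344.9 rad/s, so T = P/ω = 248×10³ / 344.9 = 719.0 N·m.
J = π(d_o⁴ − d_i⁴)/32 = π(0.0455⁴ − 0.0308⁴)/32 = 3.324×10^-7 m⁴.
Shear stress varies linearly with radius: τ = T·r/J = 719.0 × 0.0168 / 3.324×10^-7 = 3.633×10^7 Pa.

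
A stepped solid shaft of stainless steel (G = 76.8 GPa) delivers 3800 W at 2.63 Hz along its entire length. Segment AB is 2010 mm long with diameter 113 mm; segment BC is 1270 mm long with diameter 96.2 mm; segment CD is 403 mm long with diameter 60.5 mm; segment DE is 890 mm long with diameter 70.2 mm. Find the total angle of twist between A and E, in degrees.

ω = 2π·2.63 = 16.52 rad/s, so T = P/ω = 3800 / 16.52 = 230.0 N·m.
J_AB = π(0.113)⁴/32 = 1.60×10^-5 m⁴; J_BC = π(0.0962)⁴/32 = 8.41×10^-6 m⁴; J_CD = π(0.0605)⁴/32 = 1.32×10^-6 m⁴; J_DE = π(0.0702)⁴/32 = 2.38×10^-6 m⁴.
θ = (T/G)·Σ L_i/J_i = (230.0/76.8×10⁹)·(2.01/1.60×10^-5 + 1.27/8.41×10^-6 + 0.403/1.32×10^-6 + 0.890/2.38×10^-6) = 2.863×10^-3 rad.

0.164°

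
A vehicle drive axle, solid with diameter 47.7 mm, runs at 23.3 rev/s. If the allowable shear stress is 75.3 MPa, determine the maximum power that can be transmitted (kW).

235 kW

J = πd⁴/32 = π(0.0477)⁴/32 = 5.082×10^-7 m⁴.
T_max = τ_allow·J/r = 7.53×10^7 × 5.082×10^-7 / 0.0239 = 1605 N·m.
ω = 2π·23.3 = 146.4 rad/s, so P_max = T_max·ω = 2.349×10^5 W.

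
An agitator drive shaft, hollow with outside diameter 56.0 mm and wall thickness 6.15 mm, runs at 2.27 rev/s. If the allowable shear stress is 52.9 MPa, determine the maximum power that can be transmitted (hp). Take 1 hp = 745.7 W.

22.0 hp

J = π(d_o⁴ − d_i⁴)/32 = π(0.0560⁴ − 0.0437⁴)/32 = 6.075×10^-7 m⁴.
T_max = τ_allow·J/r = 5.29×10^7 × 6.075×10^-7 / 0.0280 = 1148 N·m.
ω = 2π·2.27 = 14.26 rad/s, so P_max = T_max·ω = 1.637×10^4 W.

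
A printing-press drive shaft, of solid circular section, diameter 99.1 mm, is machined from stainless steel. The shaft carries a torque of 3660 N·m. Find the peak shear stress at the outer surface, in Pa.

1.92e7 Pa

J = πd⁴/32 = π(0.0991)⁴/32 = 9.469×10^-6 m⁴.
τ_max = T·r/J = 3660 × 0.0495 / 9.469×10^-6 = 1.915×10^7 Pa.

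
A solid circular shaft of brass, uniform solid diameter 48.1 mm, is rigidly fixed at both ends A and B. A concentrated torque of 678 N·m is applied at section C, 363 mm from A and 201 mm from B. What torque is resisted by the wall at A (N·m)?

With uniform GJ and both ends fixed, compatibility θ_AC = θ_CB gives T_A·a = T_B·b, together with T_A + T_B = T₀.
T_A = T₀·b/(a+b) = 678.0·201/564.0 = 241.6 N·m; T_B = 436.4 N·m.

242 N·m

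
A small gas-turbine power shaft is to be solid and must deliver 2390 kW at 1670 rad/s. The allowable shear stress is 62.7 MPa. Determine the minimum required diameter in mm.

ω = 1670 rad/s, so T = P/ω = 2390×10³ / 1670 = 1431 N·m.
For a solid shaft τ_max = 16T/(πd³), so d = (16T/(π τ_allow))^(1/3) = (16·1431/(π·6.27×10^7))^(1/3) = 0.04880 m.

48.8 mm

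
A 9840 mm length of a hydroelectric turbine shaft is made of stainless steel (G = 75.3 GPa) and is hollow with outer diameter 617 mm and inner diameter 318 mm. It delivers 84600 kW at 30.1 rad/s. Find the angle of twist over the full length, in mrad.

ω = 30.1 rad/s, so T = P/ω = 84600×10³ / 30.10 = 2.811e6 N·m.
J = π(d_o⁴ − d_i⁴)/32 = π(0.617⁴ − 0.318⁴)/32 = 0.01322 m⁴.
θ = T·L/(G·J) = 2.811e6 × 9.84 / (75.3×10⁹ × 0.01322) = 0.02777 rad.

27.8 mrad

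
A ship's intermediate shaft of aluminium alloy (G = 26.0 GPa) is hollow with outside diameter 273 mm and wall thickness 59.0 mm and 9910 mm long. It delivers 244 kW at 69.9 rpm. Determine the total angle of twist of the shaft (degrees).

ω = 2π·69.9/60 = 7.320 rad/s, so T = P/ω = 244×10³ / 7.320 = 33330 N·m.
J = π(d_o⁴ − d_i⁴)/32 = π(0.273⁴ − 0.155⁴)/32 = 4.887×10^-4 m⁴.
θ = T·L/(G·J) = 33330 × 9.91 / (26.0×10⁹ × 4.887×10^-4) = 0.02600 rad.

1.49°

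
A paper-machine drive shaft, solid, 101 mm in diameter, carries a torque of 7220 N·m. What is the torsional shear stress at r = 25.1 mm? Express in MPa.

17.7 MPa

J = πd⁴/32 = π(0.101)⁴/32 = 1.022×10^-5 m⁴.
Shear stress varies linearly with radius: τ = T·r/J = 7220 × 0.0251 / 1.022×10^-5 = 1.774×10^7 Pa.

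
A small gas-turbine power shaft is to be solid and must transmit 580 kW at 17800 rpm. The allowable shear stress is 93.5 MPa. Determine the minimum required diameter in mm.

25.7 mm

ω = 2π·17800/60 = 1864 rad/s, so T = P/ω = 580×10³ / 1864 = 311.2 N·m.
For a solid shaft τ_max = 16T/(πd³), so d = (16T/(π τ_allow))^(1/3) = (16·311.2/(π·9.35×10^7))^(1/3) = 0.02569 m.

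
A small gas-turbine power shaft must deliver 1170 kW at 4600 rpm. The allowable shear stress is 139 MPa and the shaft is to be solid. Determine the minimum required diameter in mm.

ω = 2π·4600/60 = 481.7 rad/s, so T = P/ω = 1170×10³ / 481.7 = 2429 N·m.
For a solid shaft τ_max = 16T/(πd³), so d = (16T/(π τ_allow))^(1/3) = (16·2429/(π·1.39×10^8))^(1/3) = 0.04465 m.

44.6 mm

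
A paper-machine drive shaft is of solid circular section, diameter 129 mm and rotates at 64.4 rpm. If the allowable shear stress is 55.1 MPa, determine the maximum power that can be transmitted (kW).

157 kW

J = πd⁴/32 = π(0.129)⁴/32 = 2.719×10^-5 m⁴.
T_max = τ_allow·J/r = 5.51×10^7 × 2.719×10^-5 / 0.0645 = 23220 N·m.
ω = 2π·64.4/60 = 6.744 rad/s, so P_max = T_max·ω = 1.566×10^5 W.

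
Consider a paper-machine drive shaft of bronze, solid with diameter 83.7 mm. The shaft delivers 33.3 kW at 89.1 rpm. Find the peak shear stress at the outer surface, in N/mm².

31.0 N/mm²

ω = 2π·89.1/60 = 9.331 rad/s, so T = P/ω = 33.3×10³ / 9.331 = 3569 N·m.
J = πd⁴/32 = π(0.0837)⁴/32 = 4.818×10^-6 m⁴.
τ_max = T·r/J = 3569 × 0.0418 / 4.818×10^-6 = 3.100×10^7 Pa.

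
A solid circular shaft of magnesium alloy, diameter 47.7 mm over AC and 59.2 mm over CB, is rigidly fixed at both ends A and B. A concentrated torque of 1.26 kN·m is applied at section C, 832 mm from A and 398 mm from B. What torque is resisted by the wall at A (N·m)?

Compatibility: T_A·a/J_AC = T_B·b/J_CB with T_A + T_B = T₀.
J_AC = 5.08×10^-7 m⁴, J_CB = 1.21×10^-6 m⁴, so T_A = T₀·(J_AC/a)/((J_AC/a)+(J_CB/b)) = 211.4 N·m, T_B = 1049 N·m.

211 N·m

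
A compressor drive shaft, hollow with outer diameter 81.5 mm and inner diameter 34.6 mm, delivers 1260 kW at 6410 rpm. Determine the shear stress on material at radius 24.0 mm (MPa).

10.7 MPa

ω = 2π·6410/60 = 671.3 rad/s, so T = P/ω = 1260×10³ / 671.3 = 1877 N·m.
J = π(d_o⁴ − d_i⁴)/32 = π(0.0815⁴ − 0.0346⁴)/32 = 4.191×10^-6 m⁴.
Shear stress varies linearly with radius: τ = T·r/J = 1877 × 0.0240 / 4.191×10^-6 = 1.075×10^7 Pa.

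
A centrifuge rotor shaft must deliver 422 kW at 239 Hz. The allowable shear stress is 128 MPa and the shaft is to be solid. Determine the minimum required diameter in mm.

22.4 mm

ω = 2π·239 = 1502 rad/s, so T = P/ω = 422×10³ / 1502 = 281.0 N·m.
For a solid shaft τ_max = 16T/(πd³), so d = (16T/(π τ_allow))^(1/3) = (16·281.0/(π·1.28×10^8))^(1/3) = 0.02236 m.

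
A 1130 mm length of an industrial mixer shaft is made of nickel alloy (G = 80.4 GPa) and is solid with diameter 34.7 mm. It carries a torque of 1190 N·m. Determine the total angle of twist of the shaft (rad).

J = πd⁴/32 = π(0.0347)⁴/32 = 1.423×10^-7 m⁴.
θ = T·L/(G·J) = 1190 × 1.13 / (80.4×10⁹ × 1.423×10^-7) = 0.1175 rad.

0.118 rad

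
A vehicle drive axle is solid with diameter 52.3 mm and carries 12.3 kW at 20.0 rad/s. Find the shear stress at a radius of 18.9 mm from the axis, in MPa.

15.8 MPa

ω = 20.0 rad/s, so T = P/ω = 12.3×10³ / 20.00 = 615.0 N·m.
J = πd⁴/32 = π(0.0523)⁴/32 = 7.345×10^-7 m⁴.
Shear stress varies linearly with radius: τ = T·r/J = 615.0 × 0.0189 / 7.345×10^-7 = 1.582×10^7 Pa.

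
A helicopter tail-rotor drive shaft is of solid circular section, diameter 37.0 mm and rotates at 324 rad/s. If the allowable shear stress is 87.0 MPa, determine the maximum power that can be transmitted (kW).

J = πd⁴/32 = π(0.0370)⁴/32 = 1.840×10^-7 m⁴.
T_max = τ_allow·J/r = 8.70×10^7 × 1.840×10^-7 / 0.0185 = 865.3 N·m.
ω = 324 rad/s, so P_max = T_max·ω = 2.803×10^5 W.

280 kW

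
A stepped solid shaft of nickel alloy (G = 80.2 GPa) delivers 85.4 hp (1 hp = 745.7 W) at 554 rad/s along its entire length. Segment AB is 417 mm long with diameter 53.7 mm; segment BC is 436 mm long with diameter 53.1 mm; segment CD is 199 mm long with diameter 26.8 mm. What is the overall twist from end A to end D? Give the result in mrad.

ω = 554 rad/s, so T = P/ω = 85.4×745.7 / 554.0 = 115.0 N·m.
J_AB = π(0.0537)⁴/32 = 8.16×10^-7 m⁴; J_BC = π(0.0531)⁴/32 = 7.81×10^-7 m⁴; J_CD = π(0.0268)⁴/32 = 5.06×10^-8 m⁴.
θ = (T/G)·Σ L_i/J_i = (115.0/80.2×10⁹)·(0.417/8.16×10^-7 + 0.436/7.81×10^-7 + 0.199/5.06×10^-8) = 7.165×10^-3 rad.

7.16 mrad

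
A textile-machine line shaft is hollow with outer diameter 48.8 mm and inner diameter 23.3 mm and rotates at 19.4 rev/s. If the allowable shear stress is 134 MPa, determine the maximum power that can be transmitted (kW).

353 kW

J = π(d_o⁴ − d_i⁴)/32 = π(0.0488⁴ − 0.0233⁴)/32 = 5.278×10^-7 m⁴.
T_max = τ_allow·J/r = 1.34×10^8 × 5.278×10^-7 / 0.0244 = 2899 N·m.
ω = 2π·19.4 = 121.9 rad/s, so P_max = T_max·ω = 3.533×10^5 W.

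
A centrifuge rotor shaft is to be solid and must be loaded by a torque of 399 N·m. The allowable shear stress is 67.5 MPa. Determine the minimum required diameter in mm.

31.1 mm

For a solid shaft τ_max = 16T/(πd³), so d = (16T/(π τ_allow))^(1/3) = (16·399.0/(π·6.75×10^7))^(1/3) = 0.03111 m.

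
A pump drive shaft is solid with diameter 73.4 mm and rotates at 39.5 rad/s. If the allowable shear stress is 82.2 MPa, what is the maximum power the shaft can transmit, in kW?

J = πd⁴/32 = π(0.0734)⁴/32 = 2.850×10^-6 m⁴.
T_max = τ_allow·J/r = 8.22×10^7 × 2.850×10^-6 / 0.0367 = 6382 N·m.
ω = 39.5 rad/s, so P_max = T_max·ω = 2.521×10^5 W.

252 kW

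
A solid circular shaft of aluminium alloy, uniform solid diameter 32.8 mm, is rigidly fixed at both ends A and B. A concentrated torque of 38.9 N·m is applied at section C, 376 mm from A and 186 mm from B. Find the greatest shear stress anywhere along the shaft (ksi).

0.545 ksi

With uniform GJ and both ends fixed, compatibility θ_AC = θ_CB gives T_A·a = T_B·b, together with T_A + T_B = T₀.
T_A = T₀·b/(a+b) = 38.90·186/562.0 = 12.87 N·m; T_B = 26.03 N·m.
τ in each portion: τ_AC = 1.86×10^6 Pa, τ_CB = 3.76×10^6 Pa; maximum is in CB.
τ_max = T_CB·r/J = 26.03·0.0164/1.14×10^-7 = 3.756×10^6 Pa.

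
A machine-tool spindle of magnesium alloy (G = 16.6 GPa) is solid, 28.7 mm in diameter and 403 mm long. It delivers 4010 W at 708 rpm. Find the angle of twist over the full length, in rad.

0.0197 rad

ω = 2π·708/60 = 74.14 rad/s, so T = P/ω = 4010 / 74.14 = 54.09 N·m.
J = πd⁴/32 = π(0.0287)⁴/32 = 6.661×10^-8 m⁴.
θ = T·L/(G·J) = 54.09 × 0.403 / (16.6×10⁹ × 6.661×10^-8) = 0.01971 rad.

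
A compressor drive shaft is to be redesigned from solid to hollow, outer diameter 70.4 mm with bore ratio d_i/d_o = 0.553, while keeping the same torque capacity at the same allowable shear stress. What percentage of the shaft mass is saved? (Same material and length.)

25.9 %

Equal τ_max and T ⇒ the solid shaft needs d_s³ = d_o³(1−k⁴), so d_s = 70.4·(1−0.553⁴)^(1/3) = 68.13 mm.
Area ratio A_h/A_s = d_o²(1−k²)/d_s² = (1−k²)/(1−k⁴)^(2/3) = 0.7412.
Mass saving = 1 − 0.7412 = 25.9 %.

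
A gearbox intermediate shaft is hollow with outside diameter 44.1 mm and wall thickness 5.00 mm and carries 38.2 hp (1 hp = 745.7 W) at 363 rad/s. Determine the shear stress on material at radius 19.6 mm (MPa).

ω = 363 rad/s, so T = P/ω = 38.2×745.7 / 363.0 = 78.47 N·m.
J = π(d_o⁴ − d_i⁴)/32 = π(0.0441⁴ − 0.0341⁴)/32 = 2.386×10^-7 m⁴.
Shear stress varies linearly with radius: τ = T·r/J = 78.47 × 0.0196 / 2.386×10^-7 = 6.447×10^6 Pa.

6.45 MPa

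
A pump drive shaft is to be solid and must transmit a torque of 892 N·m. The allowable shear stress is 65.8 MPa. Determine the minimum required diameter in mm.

For a solid shaft τ_max = 16T/(πd³), so d = (16T/(π τ_allow))^(1/3) = (16·892.0/(π·6.58×10^7))^(1/3) = 0.04102 m.

41.0 mm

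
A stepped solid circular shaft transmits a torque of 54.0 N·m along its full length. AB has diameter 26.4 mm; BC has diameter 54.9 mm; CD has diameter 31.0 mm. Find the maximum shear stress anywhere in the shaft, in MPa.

Under the same torque, τ_max = 16T/(πd³) is largest where d is smallest — segment AB (d = 26.4 mm).
τ_max = 16·54.00/(π·(0.0264)³) = 1.495×10^7 Pa.

14.9 MPa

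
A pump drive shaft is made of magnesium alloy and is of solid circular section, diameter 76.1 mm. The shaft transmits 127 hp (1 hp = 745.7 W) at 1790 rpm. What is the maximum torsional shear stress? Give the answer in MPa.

ω = 2π·1790/60 = 187.4 rad/s, so T = P/ω = 127×745.7 / 187.4 = 505.2 N·m.
J = πd⁴/32 = π(0.0761)⁴/32 = 3.293×10^-6 m⁴.
τ_max = T·r/J = 505.2 × 0.0381 / 3.293×10^-6 = 5.839×10^6 Pa.

5.84 MPa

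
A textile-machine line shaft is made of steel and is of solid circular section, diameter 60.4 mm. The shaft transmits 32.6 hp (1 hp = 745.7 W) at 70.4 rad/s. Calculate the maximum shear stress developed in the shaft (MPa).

7.98 MPa

ω = 70.4 rad/s, so T = P/ω = 32.6×745.7 / 70.40 = 345.3 N·m.
J = πd⁴/32 = π(0.0604)⁴/32 = 1.307×10^-6 m⁴.
τ_max = T·r/J = 345.3 × 0.0302 / 1.307×10^-6 = 7.981×10^6 Pa.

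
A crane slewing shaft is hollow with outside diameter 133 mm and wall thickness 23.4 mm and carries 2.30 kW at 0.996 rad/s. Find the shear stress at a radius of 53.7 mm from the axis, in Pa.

ω = 0.996 rad/s, so T = P/ω = 2.30×10³ / 0.9960 = 2309 N·m.
J = π(d_o⁴ − d_i⁴)/32 = π(0.133⁴ − 0.0862⁴)/32 = 2.530×10^-5 m⁴.
Shear stress varies linearly with radius: τ = T·r/J = 2309 × 0.0537 / 2.530×10^-5 = 4.902×10^6 Pa.

4.90e6 Pa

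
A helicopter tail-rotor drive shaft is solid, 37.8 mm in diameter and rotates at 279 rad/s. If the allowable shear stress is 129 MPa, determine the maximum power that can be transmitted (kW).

382 kW

J = πd⁴/32 = π(0.0378)⁴/32 = 2.004×10^-7 m⁴.
T_max = τ_allow·J/r = 1.29×10^8 × 2.004×10^-7 / 0.0189 = 1368 N·m.
ω = 279 rad/s, so P_max = T_max·ω = 3.817×10^5 W.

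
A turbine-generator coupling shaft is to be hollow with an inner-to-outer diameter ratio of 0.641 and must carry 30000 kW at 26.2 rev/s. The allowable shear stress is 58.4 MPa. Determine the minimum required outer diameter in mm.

ω = 2π·26.2 = 164.6 rad/s, so T = P/ω = 30000×10³ / 164.6 = 182200 N·m.
For a hollow shaft with d_i/d_o = 0.641: τ_max = 16T/(π d_o³ (1−k⁴)), so d_o = [16T/(π τ_allow (1−k⁴))]^(1/3) = [16·182200/(π·5.84×10^7·0.8312)]^(1/3) = 0.2674 m.

267 mm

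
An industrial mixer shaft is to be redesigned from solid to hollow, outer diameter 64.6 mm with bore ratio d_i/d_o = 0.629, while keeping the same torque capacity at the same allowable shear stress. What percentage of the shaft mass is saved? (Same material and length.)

32.3 %

Equal τ_max and T ⇒ the solid shaft needs d_s³ = d_o³(1−k⁴), so d_s = 64.6·(1−0.629⁴)^(1/3) = 61.04 mm.
Area ratio A_h/A_s = d_o²(1−k²)/d_s² = (1−k²)/(1−k⁴)^(2/3) = 0.6770.
Mass saving = 1 − 0.6770 = 32.3 %.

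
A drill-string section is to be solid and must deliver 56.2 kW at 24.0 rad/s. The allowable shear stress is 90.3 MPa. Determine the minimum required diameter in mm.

50.9 mm

ω = 24.0 rad/s, so T = P/ω = 56.2×10³ / 24.00 = 2342 N·m.
For a solid shaft τ_max = 16T/(πd³), so d = (16T/(π τ_allow))^(1/3) = (16·2342/(π·9.03×10^7))^(1/3) = 0.05093 m.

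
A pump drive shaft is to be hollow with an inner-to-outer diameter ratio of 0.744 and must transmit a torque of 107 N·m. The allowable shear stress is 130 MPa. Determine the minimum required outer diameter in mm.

18.2 mm

For a hollow shaft with d_i/d_o = 0.744: τ_max = 16T/(π d_o³ (1−k⁴)), so d_o = [16T/(π τ_allow (1−k⁴))]^(1/3) = [16·107.0/(π·1.30×10^8·0.6936)]^(1/3) = 0.01822 m.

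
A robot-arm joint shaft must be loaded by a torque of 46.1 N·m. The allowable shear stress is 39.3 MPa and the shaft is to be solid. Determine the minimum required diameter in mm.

18.1 mm

For a solid shaft τ_max = 16T/(πd³), so d = (16T/(π τ_allow))^(1/3) = (16·46.10/(π·3.93×10^7))^(1/3) = 0.01815 m.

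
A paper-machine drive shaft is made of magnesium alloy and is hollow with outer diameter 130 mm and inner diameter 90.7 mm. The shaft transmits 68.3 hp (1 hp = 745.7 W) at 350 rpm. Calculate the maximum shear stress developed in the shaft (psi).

ω = 2π·350/60 = 36.65 rad/s, so T = P/ω = 68.3×745.7 / 36.65 = 1390 N·m.
J = π(d_o⁴ − d_i⁴)/32 = π(0.130⁴ − 0.0907⁴)/32 = 2.140×10^-5 m⁴.
τ_max = T·r/J = 1390 × 0.0650 / 2.140×10^-5 = 4.222×10^6 Pa.

612 psi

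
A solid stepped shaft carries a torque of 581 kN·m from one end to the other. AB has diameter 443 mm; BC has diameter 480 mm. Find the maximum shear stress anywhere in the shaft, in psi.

4940 psi

Under the same torque, τ_max = 16T/(πd³) is largest where d is smallest — segment AB (d = 443 mm).
τ_max = 16·581000/(π·(0.443)³) = 3.404×10^7 Pa.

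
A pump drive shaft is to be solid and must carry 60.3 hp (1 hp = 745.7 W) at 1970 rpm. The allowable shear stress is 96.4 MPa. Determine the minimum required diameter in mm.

22.6 mm

ω = 2π·1970/60 = 206.3 rad/s, so T = P/ω = 60.3×745.7 / 206.3 = 218.0 N·m.
For a solid shaft τ_max = 16T/(πd³), so d = (16T/(π τ_allow))^(1/3) = (16·218.0/(π·9.64×10^7))^(1/3) = 0.02258 m.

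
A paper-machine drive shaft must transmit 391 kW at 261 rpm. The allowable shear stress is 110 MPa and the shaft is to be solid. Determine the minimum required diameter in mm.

87.2 mm

ω = 2π·261/60 = 27.33 rad/s, so T = P/ω = 391×10³ / 27.33 = 14310 N·m.
For a solid shaft τ_max = 16T/(πd³), so d = (16T/(π τ_allow))^(1/3) = (16·14310/(π·1.10×10^8))^(1/3) = 0.08717 m.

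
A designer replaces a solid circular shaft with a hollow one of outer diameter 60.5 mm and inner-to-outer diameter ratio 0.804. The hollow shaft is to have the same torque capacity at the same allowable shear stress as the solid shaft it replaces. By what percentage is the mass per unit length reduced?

Equal τ_max and T ⇒ the solid shaft needs d_s³ = d_o³(1−k⁴), so d_s = 60.5·(1−0.804⁴)^(1/3) = 50.52 mm.
Area ratio A_h/A_s = d_o²(1−k²)/d_s² = (1−k²)/(1−k⁴)^(2/3) = 0.5072.
Mass saving = 1 − 0.5072 = 49.3 %.

49.3 %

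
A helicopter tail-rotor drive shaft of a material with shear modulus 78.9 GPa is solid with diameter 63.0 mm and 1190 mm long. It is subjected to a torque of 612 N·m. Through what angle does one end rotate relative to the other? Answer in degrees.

J = πd⁴/32 = π(0.0630)⁴/32 = 1.547×10^-6 m⁴.
θ = T·L/(G·J) = 612.0 × 1.19 / (78.9×10⁹ × 1.547×10^-6) = 5.968×10^-3 rad.

0.342°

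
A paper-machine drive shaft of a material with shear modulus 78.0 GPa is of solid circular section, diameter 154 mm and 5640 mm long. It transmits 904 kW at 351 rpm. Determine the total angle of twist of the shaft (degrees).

ω = 2π·351/60 = 36.76 rad/s, so T = P/ω = 904×10³ / 36.76 = 24590 N·m.
J = πd⁴/32 = π(0.154)⁴/32 = 5.522×10^-5 m⁴.
θ = T·L/(G·J) = 24590 × 5.64 / (78.0×10⁹ × 5.522×10^-5) = 0.03221 rad.

1.85°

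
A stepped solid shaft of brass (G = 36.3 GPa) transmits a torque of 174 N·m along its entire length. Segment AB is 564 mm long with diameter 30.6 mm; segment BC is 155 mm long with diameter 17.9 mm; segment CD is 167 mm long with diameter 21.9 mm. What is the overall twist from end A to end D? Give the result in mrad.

J_AB = π(0.0306)⁴/32 = 8.61×10^-8 m⁴; J_BC = π(0.0179)⁴/32 = 1.01×10^-8 m⁴; J_CD = π(0.0219)⁴/32 = 2.26×10^-8 m⁴.
θ = (T/G)·Σ L_i/J_i = (174.0/36.3×10⁹)·(0.564/8.61×10^-8 + 0.155/1.01×10^-8 + 0.167/2.26×10^-8) = 0.1406 rad.

141 mrad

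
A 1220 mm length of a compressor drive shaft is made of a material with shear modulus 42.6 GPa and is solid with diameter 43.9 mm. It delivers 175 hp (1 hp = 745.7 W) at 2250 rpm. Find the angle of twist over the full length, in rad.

0.0435 rad

ω = 2π·2250/60 = 235.6 rad/s, so T = P/ω = 175×745.7 / 235.6 = 553.8 N·m.
J = πd⁴/32 = π(0.0439)⁴/32 = 3.646×10^-7 m⁴.
θ = T·L/(G·J) = 553.8 × 1.22 / (42.6×10⁹ × 3.646×10^-7) = 0.04350 rad.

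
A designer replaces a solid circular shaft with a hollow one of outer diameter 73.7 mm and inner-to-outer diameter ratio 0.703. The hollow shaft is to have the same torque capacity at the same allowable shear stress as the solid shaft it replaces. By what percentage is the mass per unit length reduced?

39.0 %

Equal τ_max and T ⇒ the solid shaft needs d_s³ = d_o³(1−k⁴), so d_s = 73.7·(1−0.703⁴)^(1/3) = 67.13 mm.
Area ratio A_h/A_s = d_o²(1−k²)/d_s² = (1−k²)/(1−k⁴)^(2/3) = 0.6096.
Mass saving = 1 − 0.6096 = 39.0 %.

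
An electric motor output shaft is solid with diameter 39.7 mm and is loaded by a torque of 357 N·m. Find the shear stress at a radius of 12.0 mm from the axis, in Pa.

J = πd⁴/32 = π(0.0397)⁴/32 = 2.439×10^-7 m⁴.
Shear stress varies linearly with radius: τ = T·r/J = 357.0 × 0.0120 / 2.439×10^-7 = 1.757×10^7 Pa.

1.76e7 Pa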